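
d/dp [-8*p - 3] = -8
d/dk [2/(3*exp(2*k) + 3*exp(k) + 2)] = (-12*exp(k) - 6)*exp(k)/(3*exp(2*k) + 3*exp(k) + 2)^2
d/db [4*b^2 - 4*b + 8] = 8*b - 4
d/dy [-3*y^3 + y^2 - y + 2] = -9*y^2 + 2*y - 1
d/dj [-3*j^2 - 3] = -6*j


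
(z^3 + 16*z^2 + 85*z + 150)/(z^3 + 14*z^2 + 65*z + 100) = (z + 6)/(z + 4)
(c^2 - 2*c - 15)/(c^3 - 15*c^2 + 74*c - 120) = (c + 3)/(c^2 - 10*c + 24)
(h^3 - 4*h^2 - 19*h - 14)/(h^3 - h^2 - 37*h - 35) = (h + 2)/(h + 5)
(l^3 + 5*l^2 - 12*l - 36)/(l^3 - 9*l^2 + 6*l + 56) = (l^2 + 3*l - 18)/(l^2 - 11*l + 28)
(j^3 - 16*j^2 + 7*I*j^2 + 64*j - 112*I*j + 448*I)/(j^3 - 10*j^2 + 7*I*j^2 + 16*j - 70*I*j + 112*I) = (j - 8)/(j - 2)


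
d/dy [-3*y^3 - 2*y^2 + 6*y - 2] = -9*y^2 - 4*y + 6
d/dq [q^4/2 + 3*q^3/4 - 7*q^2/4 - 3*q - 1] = 2*q^3 + 9*q^2/4 - 7*q/2 - 3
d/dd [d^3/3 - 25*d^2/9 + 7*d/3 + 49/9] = d^2 - 50*d/9 + 7/3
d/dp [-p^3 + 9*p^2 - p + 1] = -3*p^2 + 18*p - 1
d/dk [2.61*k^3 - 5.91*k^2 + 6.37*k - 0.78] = 7.83*k^2 - 11.82*k + 6.37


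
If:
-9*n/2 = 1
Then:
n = -2/9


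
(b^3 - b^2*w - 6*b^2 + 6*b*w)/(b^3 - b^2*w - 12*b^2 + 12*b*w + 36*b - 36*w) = b/(b - 6)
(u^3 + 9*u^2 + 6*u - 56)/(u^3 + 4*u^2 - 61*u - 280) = (u^2 + 2*u - 8)/(u^2 - 3*u - 40)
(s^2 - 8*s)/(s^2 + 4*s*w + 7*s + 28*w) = s*(s - 8)/(s^2 + 4*s*w + 7*s + 28*w)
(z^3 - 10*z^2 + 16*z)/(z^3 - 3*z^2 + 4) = z*(z - 8)/(z^2 - z - 2)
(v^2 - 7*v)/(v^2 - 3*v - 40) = v*(7 - v)/(-v^2 + 3*v + 40)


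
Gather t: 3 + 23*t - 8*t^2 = -8*t^2 + 23*t + 3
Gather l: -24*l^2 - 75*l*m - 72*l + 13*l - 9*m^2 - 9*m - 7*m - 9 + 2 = -24*l^2 + l*(-75*m - 59) - 9*m^2 - 16*m - 7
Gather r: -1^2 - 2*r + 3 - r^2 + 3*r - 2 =-r^2 + r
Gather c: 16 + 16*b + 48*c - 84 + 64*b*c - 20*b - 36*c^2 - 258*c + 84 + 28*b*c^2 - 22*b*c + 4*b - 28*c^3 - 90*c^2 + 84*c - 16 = -28*c^3 + c^2*(28*b - 126) + c*(42*b - 126)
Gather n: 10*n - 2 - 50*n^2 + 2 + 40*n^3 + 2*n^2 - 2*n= 40*n^3 - 48*n^2 + 8*n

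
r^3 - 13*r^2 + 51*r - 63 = (r - 7)*(r - 3)^2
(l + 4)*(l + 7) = l^2 + 11*l + 28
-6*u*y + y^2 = y*(-6*u + y)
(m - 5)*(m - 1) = m^2 - 6*m + 5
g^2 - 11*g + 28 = (g - 7)*(g - 4)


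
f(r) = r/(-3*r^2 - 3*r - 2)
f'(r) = r*(6*r + 3)/(-3*r^2 - 3*r - 2)^2 + 1/(-3*r^2 - 3*r - 2) = (3*r^2 - 2)/(9*r^4 + 18*r^3 + 21*r^2 + 12*r + 4)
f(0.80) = -0.13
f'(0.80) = -0.00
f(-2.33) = 0.21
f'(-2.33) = 0.11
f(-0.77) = 0.52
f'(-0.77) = -0.10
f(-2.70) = 0.17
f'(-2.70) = 0.08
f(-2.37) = 0.20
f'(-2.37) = 0.11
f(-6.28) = 0.06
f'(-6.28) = 0.01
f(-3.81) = 0.11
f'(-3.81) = 0.04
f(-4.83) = 0.08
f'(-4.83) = 0.02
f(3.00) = -0.08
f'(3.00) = 0.02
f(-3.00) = 0.15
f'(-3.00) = 0.06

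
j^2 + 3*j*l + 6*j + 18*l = (j + 6)*(j + 3*l)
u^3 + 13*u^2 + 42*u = u*(u + 6)*(u + 7)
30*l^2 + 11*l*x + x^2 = (5*l + x)*(6*l + x)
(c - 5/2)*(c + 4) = c^2 + 3*c/2 - 10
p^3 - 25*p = p*(p - 5)*(p + 5)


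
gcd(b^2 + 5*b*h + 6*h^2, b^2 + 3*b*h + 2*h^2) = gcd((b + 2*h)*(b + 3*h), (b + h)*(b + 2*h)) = b + 2*h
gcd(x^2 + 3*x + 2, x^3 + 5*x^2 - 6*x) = 1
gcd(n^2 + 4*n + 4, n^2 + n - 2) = n + 2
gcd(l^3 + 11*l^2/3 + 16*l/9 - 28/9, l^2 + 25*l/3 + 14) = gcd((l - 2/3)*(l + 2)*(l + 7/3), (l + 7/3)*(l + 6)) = l + 7/3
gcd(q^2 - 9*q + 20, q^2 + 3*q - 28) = q - 4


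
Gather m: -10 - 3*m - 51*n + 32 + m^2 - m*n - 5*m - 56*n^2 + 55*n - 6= m^2 + m*(-n - 8) - 56*n^2 + 4*n + 16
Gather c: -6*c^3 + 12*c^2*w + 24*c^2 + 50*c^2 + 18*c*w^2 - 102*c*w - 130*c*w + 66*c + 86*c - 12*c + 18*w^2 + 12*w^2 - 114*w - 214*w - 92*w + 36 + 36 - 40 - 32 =-6*c^3 + c^2*(12*w + 74) + c*(18*w^2 - 232*w + 140) + 30*w^2 - 420*w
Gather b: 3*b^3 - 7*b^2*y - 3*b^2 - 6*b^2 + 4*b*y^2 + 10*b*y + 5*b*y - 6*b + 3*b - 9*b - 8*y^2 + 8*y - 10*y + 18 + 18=3*b^3 + b^2*(-7*y - 9) + b*(4*y^2 + 15*y - 12) - 8*y^2 - 2*y + 36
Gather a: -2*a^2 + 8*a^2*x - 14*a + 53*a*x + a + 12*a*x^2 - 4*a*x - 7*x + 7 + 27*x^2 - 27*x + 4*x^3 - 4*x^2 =a^2*(8*x - 2) + a*(12*x^2 + 49*x - 13) + 4*x^3 + 23*x^2 - 34*x + 7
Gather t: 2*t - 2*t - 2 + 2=0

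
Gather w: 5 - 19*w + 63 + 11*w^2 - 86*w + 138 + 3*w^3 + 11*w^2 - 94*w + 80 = 3*w^3 + 22*w^2 - 199*w + 286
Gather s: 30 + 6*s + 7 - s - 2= 5*s + 35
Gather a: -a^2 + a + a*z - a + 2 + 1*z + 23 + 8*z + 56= -a^2 + a*z + 9*z + 81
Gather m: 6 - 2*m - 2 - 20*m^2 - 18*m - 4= -20*m^2 - 20*m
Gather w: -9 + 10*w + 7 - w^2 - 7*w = -w^2 + 3*w - 2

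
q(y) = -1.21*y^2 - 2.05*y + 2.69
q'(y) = -2.42*y - 2.05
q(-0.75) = 3.55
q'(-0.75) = -0.24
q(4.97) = -37.39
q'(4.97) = -14.08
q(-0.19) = 3.04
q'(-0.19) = -1.59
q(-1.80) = 2.46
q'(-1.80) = 2.31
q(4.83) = -35.44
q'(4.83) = -13.74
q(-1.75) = 2.57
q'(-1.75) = 2.18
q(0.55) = 1.20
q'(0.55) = -3.38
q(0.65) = 0.85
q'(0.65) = -3.62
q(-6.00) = -28.57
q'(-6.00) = 12.47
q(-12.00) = -146.95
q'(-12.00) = 26.99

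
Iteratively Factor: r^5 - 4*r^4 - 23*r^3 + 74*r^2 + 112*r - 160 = (r + 4)*(r^4 - 8*r^3 + 9*r^2 + 38*r - 40) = (r - 5)*(r + 4)*(r^3 - 3*r^2 - 6*r + 8) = (r - 5)*(r + 2)*(r + 4)*(r^2 - 5*r + 4) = (r - 5)*(r - 4)*(r + 2)*(r + 4)*(r - 1)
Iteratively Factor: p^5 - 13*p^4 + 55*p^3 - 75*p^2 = (p - 5)*(p^4 - 8*p^3 + 15*p^2) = p*(p - 5)*(p^3 - 8*p^2 + 15*p) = p*(p - 5)^2*(p^2 - 3*p) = p^2*(p - 5)^2*(p - 3)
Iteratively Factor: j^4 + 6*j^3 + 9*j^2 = (j + 3)*(j^3 + 3*j^2) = j*(j + 3)*(j^2 + 3*j) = j^2*(j + 3)*(j + 3)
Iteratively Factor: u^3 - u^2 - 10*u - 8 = (u + 1)*(u^2 - 2*u - 8) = (u - 4)*(u + 1)*(u + 2)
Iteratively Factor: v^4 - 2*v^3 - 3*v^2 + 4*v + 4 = (v + 1)*(v^3 - 3*v^2 + 4) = (v + 1)^2*(v^2 - 4*v + 4) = (v - 2)*(v + 1)^2*(v - 2)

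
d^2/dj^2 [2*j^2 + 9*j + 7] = 4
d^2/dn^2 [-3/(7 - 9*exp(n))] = (243*exp(n) + 189)*exp(n)/(9*exp(n) - 7)^3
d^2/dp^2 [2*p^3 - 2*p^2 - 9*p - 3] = 12*p - 4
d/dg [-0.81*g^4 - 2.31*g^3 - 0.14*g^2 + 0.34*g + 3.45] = -3.24*g^3 - 6.93*g^2 - 0.28*g + 0.34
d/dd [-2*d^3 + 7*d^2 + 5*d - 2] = -6*d^2 + 14*d + 5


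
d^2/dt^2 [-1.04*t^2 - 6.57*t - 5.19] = -2.08000000000000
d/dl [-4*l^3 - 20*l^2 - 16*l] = -12*l^2 - 40*l - 16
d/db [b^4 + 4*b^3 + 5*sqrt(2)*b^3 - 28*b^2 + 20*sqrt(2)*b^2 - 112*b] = 4*b^3 + 12*b^2 + 15*sqrt(2)*b^2 - 56*b + 40*sqrt(2)*b - 112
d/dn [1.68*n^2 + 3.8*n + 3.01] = 3.36*n + 3.8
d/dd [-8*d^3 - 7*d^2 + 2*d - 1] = -24*d^2 - 14*d + 2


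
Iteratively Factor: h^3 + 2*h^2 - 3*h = (h)*(h^2 + 2*h - 3) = h*(h - 1)*(h + 3)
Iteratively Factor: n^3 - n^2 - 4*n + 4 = (n + 2)*(n^2 - 3*n + 2) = (n - 1)*(n + 2)*(n - 2)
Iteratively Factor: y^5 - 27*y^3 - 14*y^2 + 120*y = (y)*(y^4 - 27*y^2 - 14*y + 120) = y*(y - 2)*(y^3 + 2*y^2 - 23*y - 60) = y*(y - 5)*(y - 2)*(y^2 + 7*y + 12) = y*(y - 5)*(y - 2)*(y + 4)*(y + 3)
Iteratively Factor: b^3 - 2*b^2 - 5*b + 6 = (b + 2)*(b^2 - 4*b + 3) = (b - 1)*(b + 2)*(b - 3)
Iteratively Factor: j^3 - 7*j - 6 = (j + 2)*(j^2 - 2*j - 3) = (j + 1)*(j + 2)*(j - 3)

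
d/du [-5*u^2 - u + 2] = -10*u - 1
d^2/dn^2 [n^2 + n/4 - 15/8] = 2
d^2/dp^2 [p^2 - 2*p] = 2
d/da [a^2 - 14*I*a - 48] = 2*a - 14*I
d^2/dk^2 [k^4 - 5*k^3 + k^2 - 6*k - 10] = 12*k^2 - 30*k + 2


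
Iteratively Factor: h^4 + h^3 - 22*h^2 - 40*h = (h - 5)*(h^3 + 6*h^2 + 8*h) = (h - 5)*(h + 2)*(h^2 + 4*h) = (h - 5)*(h + 2)*(h + 4)*(h)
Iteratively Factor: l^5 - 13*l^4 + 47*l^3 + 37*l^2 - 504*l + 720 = (l - 4)*(l^4 - 9*l^3 + 11*l^2 + 81*l - 180) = (l - 4)^2*(l^3 - 5*l^2 - 9*l + 45) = (l - 4)^2*(l - 3)*(l^2 - 2*l - 15) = (l - 5)*(l - 4)^2*(l - 3)*(l + 3)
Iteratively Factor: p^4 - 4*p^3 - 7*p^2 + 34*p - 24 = (p + 3)*(p^3 - 7*p^2 + 14*p - 8) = (p - 1)*(p + 3)*(p^2 - 6*p + 8) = (p - 4)*(p - 1)*(p + 3)*(p - 2)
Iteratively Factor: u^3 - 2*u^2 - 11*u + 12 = (u - 1)*(u^2 - u - 12) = (u - 4)*(u - 1)*(u + 3)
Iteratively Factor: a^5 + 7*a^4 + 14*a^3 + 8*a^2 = (a + 4)*(a^4 + 3*a^3 + 2*a^2) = a*(a + 4)*(a^3 + 3*a^2 + 2*a) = a^2*(a + 4)*(a^2 + 3*a + 2) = a^2*(a + 1)*(a + 4)*(a + 2)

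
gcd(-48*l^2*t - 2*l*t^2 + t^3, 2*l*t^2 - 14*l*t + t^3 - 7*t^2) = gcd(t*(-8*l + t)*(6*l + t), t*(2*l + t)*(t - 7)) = t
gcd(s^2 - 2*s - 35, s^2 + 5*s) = s + 5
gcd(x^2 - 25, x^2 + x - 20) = x + 5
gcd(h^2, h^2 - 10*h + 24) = 1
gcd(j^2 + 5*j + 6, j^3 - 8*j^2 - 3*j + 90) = j + 3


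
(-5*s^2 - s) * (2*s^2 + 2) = -10*s^4 - 2*s^3 - 10*s^2 - 2*s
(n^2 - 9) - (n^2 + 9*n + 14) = -9*n - 23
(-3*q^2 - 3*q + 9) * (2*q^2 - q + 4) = -6*q^4 - 3*q^3 + 9*q^2 - 21*q + 36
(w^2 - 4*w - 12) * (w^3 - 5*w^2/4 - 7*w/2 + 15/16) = w^5 - 21*w^4/4 - 21*w^3/2 + 479*w^2/16 + 153*w/4 - 45/4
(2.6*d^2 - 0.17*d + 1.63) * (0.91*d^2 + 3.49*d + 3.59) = 2.366*d^4 + 8.9193*d^3 + 10.224*d^2 + 5.0784*d + 5.8517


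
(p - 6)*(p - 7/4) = p^2 - 31*p/4 + 21/2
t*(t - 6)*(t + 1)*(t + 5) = t^4 - 31*t^2 - 30*t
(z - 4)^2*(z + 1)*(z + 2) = z^4 - 5*z^3 - 6*z^2 + 32*z + 32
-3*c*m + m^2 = m*(-3*c + m)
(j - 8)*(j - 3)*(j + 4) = j^3 - 7*j^2 - 20*j + 96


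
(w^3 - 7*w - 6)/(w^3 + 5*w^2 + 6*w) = (w^2 - 2*w - 3)/(w*(w + 3))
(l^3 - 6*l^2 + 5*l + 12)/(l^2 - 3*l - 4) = l - 3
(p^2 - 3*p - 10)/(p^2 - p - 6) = (p - 5)/(p - 3)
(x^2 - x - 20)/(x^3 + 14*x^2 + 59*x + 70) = (x^2 - x - 20)/(x^3 + 14*x^2 + 59*x + 70)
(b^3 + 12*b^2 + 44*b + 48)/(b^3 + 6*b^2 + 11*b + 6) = (b^2 + 10*b + 24)/(b^2 + 4*b + 3)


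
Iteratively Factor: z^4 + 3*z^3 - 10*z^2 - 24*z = (z + 2)*(z^3 + z^2 - 12*z) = z*(z + 2)*(z^2 + z - 12) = z*(z + 2)*(z + 4)*(z - 3)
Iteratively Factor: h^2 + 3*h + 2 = (h + 2)*(h + 1)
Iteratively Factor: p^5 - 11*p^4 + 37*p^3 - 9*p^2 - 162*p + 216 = (p - 4)*(p^4 - 7*p^3 + 9*p^2 + 27*p - 54) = (p - 4)*(p + 2)*(p^3 - 9*p^2 + 27*p - 27) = (p - 4)*(p - 3)*(p + 2)*(p^2 - 6*p + 9) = (p - 4)*(p - 3)^2*(p + 2)*(p - 3)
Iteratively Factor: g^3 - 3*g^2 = (g)*(g^2 - 3*g) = g^2*(g - 3)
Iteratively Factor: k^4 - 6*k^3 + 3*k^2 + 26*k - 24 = (k - 1)*(k^3 - 5*k^2 - 2*k + 24) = (k - 4)*(k - 1)*(k^2 - k - 6) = (k - 4)*(k - 1)*(k + 2)*(k - 3)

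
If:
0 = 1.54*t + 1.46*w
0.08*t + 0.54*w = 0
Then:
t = 0.00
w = 0.00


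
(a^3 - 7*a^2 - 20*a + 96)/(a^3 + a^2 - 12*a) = (a - 8)/a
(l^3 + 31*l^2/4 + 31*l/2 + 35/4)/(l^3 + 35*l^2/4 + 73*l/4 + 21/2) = (l + 5)/(l + 6)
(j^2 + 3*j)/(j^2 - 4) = j*(j + 3)/(j^2 - 4)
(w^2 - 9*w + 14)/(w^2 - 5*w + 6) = (w - 7)/(w - 3)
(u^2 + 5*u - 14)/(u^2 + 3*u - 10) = (u + 7)/(u + 5)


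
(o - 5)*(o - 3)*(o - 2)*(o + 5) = o^4 - 5*o^3 - 19*o^2 + 125*o - 150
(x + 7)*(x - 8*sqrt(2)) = x^2 - 8*sqrt(2)*x + 7*x - 56*sqrt(2)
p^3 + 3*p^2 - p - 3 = (p - 1)*(p + 1)*(p + 3)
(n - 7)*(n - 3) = n^2 - 10*n + 21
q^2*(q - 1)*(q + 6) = q^4 + 5*q^3 - 6*q^2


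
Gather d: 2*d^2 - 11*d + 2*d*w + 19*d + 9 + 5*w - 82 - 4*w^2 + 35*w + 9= 2*d^2 + d*(2*w + 8) - 4*w^2 + 40*w - 64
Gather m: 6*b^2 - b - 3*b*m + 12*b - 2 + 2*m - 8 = 6*b^2 + 11*b + m*(2 - 3*b) - 10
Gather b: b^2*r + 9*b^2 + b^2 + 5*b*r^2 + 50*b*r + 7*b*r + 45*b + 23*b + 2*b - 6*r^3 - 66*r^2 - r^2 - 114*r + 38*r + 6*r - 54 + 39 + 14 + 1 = b^2*(r + 10) + b*(5*r^2 + 57*r + 70) - 6*r^3 - 67*r^2 - 70*r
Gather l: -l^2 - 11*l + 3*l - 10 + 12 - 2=-l^2 - 8*l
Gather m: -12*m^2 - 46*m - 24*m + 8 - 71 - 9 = -12*m^2 - 70*m - 72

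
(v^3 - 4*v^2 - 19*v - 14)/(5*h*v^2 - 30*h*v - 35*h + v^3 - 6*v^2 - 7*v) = (v + 2)/(5*h + v)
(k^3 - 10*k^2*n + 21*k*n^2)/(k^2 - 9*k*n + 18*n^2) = k*(k - 7*n)/(k - 6*n)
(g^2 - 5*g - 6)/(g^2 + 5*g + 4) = (g - 6)/(g + 4)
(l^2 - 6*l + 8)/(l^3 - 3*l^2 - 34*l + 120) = (l - 2)/(l^2 + l - 30)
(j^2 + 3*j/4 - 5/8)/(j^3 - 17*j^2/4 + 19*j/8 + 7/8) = (8*j^2 + 6*j - 5)/(8*j^3 - 34*j^2 + 19*j + 7)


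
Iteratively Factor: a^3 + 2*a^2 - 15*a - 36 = (a + 3)*(a^2 - a - 12) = (a + 3)^2*(a - 4)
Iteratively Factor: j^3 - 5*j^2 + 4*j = (j - 1)*(j^2 - 4*j) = (j - 4)*(j - 1)*(j)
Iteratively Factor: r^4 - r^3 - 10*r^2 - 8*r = (r + 1)*(r^3 - 2*r^2 - 8*r) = (r - 4)*(r + 1)*(r^2 + 2*r) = r*(r - 4)*(r + 1)*(r + 2)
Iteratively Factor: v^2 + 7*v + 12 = (v + 4)*(v + 3)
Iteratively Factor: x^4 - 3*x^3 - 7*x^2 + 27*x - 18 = (x - 1)*(x^3 - 2*x^2 - 9*x + 18) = (x - 2)*(x - 1)*(x^2 - 9) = (x - 2)*(x - 1)*(x + 3)*(x - 3)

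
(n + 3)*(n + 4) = n^2 + 7*n + 12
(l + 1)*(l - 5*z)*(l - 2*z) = l^3 - 7*l^2*z + l^2 + 10*l*z^2 - 7*l*z + 10*z^2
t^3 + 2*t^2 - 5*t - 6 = (t - 2)*(t + 1)*(t + 3)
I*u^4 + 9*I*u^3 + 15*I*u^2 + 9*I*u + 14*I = (u + 2)*(u + 7)*(u + I)*(I*u + 1)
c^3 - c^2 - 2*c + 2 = (c - 1)*(c - sqrt(2))*(c + sqrt(2))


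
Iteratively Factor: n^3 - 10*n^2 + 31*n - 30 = (n - 3)*(n^2 - 7*n + 10) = (n - 5)*(n - 3)*(n - 2)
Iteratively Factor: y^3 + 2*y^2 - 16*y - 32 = (y + 4)*(y^2 - 2*y - 8) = (y - 4)*(y + 4)*(y + 2)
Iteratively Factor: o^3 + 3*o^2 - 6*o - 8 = (o + 4)*(o^2 - o - 2) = (o + 1)*(o + 4)*(o - 2)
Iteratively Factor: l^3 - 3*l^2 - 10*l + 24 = (l - 2)*(l^2 - l - 12) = (l - 2)*(l + 3)*(l - 4)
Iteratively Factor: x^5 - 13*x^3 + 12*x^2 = (x - 1)*(x^4 + x^3 - 12*x^2) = x*(x - 1)*(x^3 + x^2 - 12*x) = x^2*(x - 1)*(x^2 + x - 12) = x^2*(x - 1)*(x + 4)*(x - 3)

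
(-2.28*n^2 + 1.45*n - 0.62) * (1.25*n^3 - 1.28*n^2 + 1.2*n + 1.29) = -2.85*n^5 + 4.7309*n^4 - 5.367*n^3 - 0.4076*n^2 + 1.1265*n - 0.7998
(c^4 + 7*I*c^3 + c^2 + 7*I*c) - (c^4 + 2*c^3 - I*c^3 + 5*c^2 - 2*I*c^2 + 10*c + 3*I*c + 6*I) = -2*c^3 + 8*I*c^3 - 4*c^2 + 2*I*c^2 - 10*c + 4*I*c - 6*I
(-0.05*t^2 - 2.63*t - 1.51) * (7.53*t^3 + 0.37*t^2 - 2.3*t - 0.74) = -0.3765*t^5 - 19.8224*t^4 - 12.2284*t^3 + 5.5273*t^2 + 5.4192*t + 1.1174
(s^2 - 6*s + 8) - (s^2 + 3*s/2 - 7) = 15 - 15*s/2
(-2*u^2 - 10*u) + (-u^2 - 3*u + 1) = -3*u^2 - 13*u + 1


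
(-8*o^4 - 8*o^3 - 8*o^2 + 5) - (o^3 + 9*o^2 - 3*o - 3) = -8*o^4 - 9*o^3 - 17*o^2 + 3*o + 8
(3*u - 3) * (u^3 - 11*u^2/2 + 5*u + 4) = 3*u^4 - 39*u^3/2 + 63*u^2/2 - 3*u - 12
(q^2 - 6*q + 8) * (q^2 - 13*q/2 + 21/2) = q^4 - 25*q^3/2 + 115*q^2/2 - 115*q + 84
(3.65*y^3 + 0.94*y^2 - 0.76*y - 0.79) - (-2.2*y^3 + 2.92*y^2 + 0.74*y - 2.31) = 5.85*y^3 - 1.98*y^2 - 1.5*y + 1.52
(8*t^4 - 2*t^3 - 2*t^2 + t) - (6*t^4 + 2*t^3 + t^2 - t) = 2*t^4 - 4*t^3 - 3*t^2 + 2*t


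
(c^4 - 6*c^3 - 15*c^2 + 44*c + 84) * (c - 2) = c^5 - 8*c^4 - 3*c^3 + 74*c^2 - 4*c - 168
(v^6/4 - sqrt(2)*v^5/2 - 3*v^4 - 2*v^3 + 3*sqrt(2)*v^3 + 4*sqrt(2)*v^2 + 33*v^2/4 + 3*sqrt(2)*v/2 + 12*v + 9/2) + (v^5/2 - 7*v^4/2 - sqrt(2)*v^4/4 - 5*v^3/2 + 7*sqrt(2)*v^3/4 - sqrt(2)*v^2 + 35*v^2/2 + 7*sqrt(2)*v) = v^6/4 - sqrt(2)*v^5/2 + v^5/2 - 13*v^4/2 - sqrt(2)*v^4/4 - 9*v^3/2 + 19*sqrt(2)*v^3/4 + 3*sqrt(2)*v^2 + 103*v^2/4 + 12*v + 17*sqrt(2)*v/2 + 9/2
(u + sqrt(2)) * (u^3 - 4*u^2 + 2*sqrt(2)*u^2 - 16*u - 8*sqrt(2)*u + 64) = u^4 - 4*u^3 + 3*sqrt(2)*u^3 - 12*sqrt(2)*u^2 - 12*u^2 - 16*sqrt(2)*u + 48*u + 64*sqrt(2)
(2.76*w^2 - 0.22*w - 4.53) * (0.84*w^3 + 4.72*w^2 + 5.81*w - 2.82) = 2.3184*w^5 + 12.8424*w^4 + 11.192*w^3 - 30.443*w^2 - 25.6989*w + 12.7746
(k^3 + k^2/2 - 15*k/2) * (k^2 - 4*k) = k^5 - 7*k^4/2 - 19*k^3/2 + 30*k^2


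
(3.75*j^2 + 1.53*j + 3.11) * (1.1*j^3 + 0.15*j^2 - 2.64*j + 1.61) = 4.125*j^5 + 2.2455*j^4 - 6.2495*j^3 + 2.4648*j^2 - 5.7471*j + 5.0071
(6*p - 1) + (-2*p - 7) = 4*p - 8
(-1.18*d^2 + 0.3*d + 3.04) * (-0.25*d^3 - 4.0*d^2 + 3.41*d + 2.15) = 0.295*d^5 + 4.645*d^4 - 5.9838*d^3 - 13.674*d^2 + 11.0114*d + 6.536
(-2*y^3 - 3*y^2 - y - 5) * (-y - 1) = 2*y^4 + 5*y^3 + 4*y^2 + 6*y + 5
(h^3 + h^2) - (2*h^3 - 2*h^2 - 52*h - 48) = -h^3 + 3*h^2 + 52*h + 48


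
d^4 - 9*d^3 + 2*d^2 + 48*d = d*(d - 8)*(d - 3)*(d + 2)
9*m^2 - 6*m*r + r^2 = (-3*m + r)^2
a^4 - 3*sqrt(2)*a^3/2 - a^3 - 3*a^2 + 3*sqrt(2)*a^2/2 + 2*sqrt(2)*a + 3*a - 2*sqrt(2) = (a - 1)*(a - 2*sqrt(2))*(a - sqrt(2)/2)*(a + sqrt(2))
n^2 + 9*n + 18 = (n + 3)*(n + 6)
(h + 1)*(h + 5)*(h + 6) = h^3 + 12*h^2 + 41*h + 30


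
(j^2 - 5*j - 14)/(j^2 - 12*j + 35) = (j + 2)/(j - 5)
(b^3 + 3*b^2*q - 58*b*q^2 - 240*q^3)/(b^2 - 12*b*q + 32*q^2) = (-b^2 - 11*b*q - 30*q^2)/(-b + 4*q)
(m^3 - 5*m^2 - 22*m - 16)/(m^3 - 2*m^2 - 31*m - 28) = (m^2 - 6*m - 16)/(m^2 - 3*m - 28)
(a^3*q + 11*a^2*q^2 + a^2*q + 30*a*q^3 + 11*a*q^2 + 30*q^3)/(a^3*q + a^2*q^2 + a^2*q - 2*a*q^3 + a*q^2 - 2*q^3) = (-a^2 - 11*a*q - 30*q^2)/(-a^2 - a*q + 2*q^2)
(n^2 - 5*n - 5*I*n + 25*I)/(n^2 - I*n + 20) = (n - 5)/(n + 4*I)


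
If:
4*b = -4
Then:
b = -1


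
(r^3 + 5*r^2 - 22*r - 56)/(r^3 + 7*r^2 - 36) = (r^3 + 5*r^2 - 22*r - 56)/(r^3 + 7*r^2 - 36)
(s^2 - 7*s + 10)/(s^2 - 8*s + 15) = (s - 2)/(s - 3)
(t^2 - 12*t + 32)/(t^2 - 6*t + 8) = (t - 8)/(t - 2)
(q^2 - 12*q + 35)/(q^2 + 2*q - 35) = (q - 7)/(q + 7)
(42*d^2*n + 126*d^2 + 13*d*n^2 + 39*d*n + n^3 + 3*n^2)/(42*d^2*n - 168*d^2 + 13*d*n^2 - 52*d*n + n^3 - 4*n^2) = (n + 3)/(n - 4)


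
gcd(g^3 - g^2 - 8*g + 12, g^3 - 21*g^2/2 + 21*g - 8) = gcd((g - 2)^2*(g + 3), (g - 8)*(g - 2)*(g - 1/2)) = g - 2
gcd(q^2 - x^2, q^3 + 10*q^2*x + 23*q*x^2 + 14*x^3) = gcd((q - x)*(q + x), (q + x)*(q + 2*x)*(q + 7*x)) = q + x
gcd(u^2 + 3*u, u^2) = u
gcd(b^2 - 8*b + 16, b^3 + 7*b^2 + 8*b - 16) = 1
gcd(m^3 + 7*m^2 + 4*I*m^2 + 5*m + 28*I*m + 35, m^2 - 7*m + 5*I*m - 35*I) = m + 5*I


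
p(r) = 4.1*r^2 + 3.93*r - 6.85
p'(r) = 8.2*r + 3.93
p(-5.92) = 113.57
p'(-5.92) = -44.61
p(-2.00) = 1.69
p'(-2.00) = -12.47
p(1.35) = 5.93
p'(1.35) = 15.00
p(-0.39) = -7.76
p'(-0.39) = 0.73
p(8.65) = 333.92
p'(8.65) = 74.86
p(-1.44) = -4.01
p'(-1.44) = -7.88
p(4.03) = 75.58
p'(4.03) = 36.98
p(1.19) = 3.63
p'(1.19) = 13.69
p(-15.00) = 856.70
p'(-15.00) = -119.07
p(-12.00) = 536.39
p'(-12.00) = -94.47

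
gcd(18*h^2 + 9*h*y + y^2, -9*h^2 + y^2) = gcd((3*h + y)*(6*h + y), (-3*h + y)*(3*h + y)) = 3*h + y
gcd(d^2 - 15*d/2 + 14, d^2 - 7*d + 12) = d - 4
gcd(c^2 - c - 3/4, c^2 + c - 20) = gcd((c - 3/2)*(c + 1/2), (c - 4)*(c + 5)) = 1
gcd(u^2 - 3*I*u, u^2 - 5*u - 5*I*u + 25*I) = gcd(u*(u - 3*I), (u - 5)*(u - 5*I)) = 1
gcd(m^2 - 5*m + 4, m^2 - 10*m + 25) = 1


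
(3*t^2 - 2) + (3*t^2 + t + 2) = 6*t^2 + t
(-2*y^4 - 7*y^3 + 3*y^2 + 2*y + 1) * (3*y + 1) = -6*y^5 - 23*y^4 + 2*y^3 + 9*y^2 + 5*y + 1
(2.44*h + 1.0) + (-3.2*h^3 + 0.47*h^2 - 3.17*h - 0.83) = -3.2*h^3 + 0.47*h^2 - 0.73*h + 0.17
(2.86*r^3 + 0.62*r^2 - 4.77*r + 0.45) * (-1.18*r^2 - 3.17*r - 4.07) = -3.3748*r^5 - 9.7978*r^4 - 7.977*r^3 + 12.0665*r^2 + 17.9874*r - 1.8315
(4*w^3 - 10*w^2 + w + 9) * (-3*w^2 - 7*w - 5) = -12*w^5 + 2*w^4 + 47*w^3 + 16*w^2 - 68*w - 45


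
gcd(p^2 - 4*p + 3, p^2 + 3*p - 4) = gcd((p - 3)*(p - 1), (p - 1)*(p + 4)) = p - 1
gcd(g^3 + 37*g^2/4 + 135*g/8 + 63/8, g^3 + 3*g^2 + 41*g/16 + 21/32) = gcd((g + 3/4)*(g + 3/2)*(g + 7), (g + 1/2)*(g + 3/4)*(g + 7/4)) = g + 3/4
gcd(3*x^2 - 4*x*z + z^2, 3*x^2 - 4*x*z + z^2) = 3*x^2 - 4*x*z + z^2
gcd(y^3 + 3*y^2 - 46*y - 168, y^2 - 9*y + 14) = y - 7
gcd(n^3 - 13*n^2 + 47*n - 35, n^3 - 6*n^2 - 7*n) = n - 7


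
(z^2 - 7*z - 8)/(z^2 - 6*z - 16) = (z + 1)/(z + 2)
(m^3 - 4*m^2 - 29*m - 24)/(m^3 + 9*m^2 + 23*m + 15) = (m - 8)/(m + 5)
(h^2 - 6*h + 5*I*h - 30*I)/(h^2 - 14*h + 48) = (h + 5*I)/(h - 8)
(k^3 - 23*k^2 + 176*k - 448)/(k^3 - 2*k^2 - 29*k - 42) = (k^2 - 16*k + 64)/(k^2 + 5*k + 6)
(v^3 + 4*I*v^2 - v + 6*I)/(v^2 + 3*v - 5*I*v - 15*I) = (v^3 + 4*I*v^2 - v + 6*I)/(v^2 + v*(3 - 5*I) - 15*I)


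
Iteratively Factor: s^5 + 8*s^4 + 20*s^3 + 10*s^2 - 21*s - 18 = (s + 1)*(s^4 + 7*s^3 + 13*s^2 - 3*s - 18) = (s + 1)*(s + 3)*(s^3 + 4*s^2 + s - 6) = (s + 1)*(s + 2)*(s + 3)*(s^2 + 2*s - 3) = (s - 1)*(s + 1)*(s + 2)*(s + 3)*(s + 3)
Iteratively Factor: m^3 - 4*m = (m + 2)*(m^2 - 2*m) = (m - 2)*(m + 2)*(m)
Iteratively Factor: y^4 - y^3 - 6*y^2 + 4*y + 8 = (y + 2)*(y^3 - 3*y^2 + 4) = (y - 2)*(y + 2)*(y^2 - y - 2) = (y - 2)^2*(y + 2)*(y + 1)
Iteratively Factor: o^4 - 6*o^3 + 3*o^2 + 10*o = (o - 5)*(o^3 - o^2 - 2*o) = (o - 5)*(o - 2)*(o^2 + o) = (o - 5)*(o - 2)*(o + 1)*(o)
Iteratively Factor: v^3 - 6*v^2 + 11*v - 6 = (v - 3)*(v^2 - 3*v + 2) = (v - 3)*(v - 1)*(v - 2)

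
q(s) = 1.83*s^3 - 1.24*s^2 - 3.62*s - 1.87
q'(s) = 5.49*s^2 - 2.48*s - 3.62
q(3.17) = 32.49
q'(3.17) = 43.69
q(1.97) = 0.18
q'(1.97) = 12.80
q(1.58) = -3.47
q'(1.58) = 6.17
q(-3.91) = -116.06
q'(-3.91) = 90.01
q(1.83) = -1.43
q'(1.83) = 10.23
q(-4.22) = -146.20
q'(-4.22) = 104.61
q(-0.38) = -0.77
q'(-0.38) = -1.88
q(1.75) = -2.19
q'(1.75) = 8.85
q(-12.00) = -3299.23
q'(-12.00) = 816.70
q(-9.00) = -1403.80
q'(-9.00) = 463.39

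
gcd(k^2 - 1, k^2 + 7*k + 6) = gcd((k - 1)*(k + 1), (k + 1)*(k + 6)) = k + 1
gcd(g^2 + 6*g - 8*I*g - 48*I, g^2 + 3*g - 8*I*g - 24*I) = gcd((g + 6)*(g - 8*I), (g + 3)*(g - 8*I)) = g - 8*I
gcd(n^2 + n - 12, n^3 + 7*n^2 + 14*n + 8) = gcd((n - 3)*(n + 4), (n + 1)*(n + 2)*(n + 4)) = n + 4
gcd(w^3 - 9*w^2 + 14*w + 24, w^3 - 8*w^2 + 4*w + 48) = w^2 - 10*w + 24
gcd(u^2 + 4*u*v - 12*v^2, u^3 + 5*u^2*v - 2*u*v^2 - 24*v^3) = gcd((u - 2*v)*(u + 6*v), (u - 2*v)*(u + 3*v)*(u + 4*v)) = u - 2*v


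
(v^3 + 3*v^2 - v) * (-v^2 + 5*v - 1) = -v^5 + 2*v^4 + 15*v^3 - 8*v^2 + v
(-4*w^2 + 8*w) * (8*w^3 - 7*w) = -32*w^5 + 64*w^4 + 28*w^3 - 56*w^2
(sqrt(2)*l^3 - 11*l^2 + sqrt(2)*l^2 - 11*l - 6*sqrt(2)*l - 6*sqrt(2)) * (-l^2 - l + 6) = -sqrt(2)*l^5 - 2*sqrt(2)*l^4 + 11*l^4 + 11*sqrt(2)*l^3 + 22*l^3 - 55*l^2 + 18*sqrt(2)*l^2 - 66*l - 30*sqrt(2)*l - 36*sqrt(2)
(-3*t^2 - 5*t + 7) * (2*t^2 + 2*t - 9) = -6*t^4 - 16*t^3 + 31*t^2 + 59*t - 63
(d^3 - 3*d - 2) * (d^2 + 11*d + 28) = d^5 + 11*d^4 + 25*d^3 - 35*d^2 - 106*d - 56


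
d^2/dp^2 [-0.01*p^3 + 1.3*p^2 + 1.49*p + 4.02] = 2.6 - 0.06*p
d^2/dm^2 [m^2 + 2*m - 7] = 2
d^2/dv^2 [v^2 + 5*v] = 2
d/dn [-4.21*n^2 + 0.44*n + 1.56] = 0.44 - 8.42*n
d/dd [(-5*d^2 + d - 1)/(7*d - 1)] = (-35*d^2 + 10*d + 6)/(49*d^2 - 14*d + 1)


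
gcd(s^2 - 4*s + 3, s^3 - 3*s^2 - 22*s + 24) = s - 1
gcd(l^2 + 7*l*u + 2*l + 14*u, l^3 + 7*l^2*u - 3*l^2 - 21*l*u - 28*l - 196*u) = l + 7*u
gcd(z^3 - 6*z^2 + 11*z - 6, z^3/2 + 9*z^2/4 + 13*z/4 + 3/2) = 1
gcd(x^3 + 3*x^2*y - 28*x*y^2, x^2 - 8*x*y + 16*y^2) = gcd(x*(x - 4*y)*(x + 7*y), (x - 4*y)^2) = x - 4*y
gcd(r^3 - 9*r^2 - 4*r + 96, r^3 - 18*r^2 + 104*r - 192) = r^2 - 12*r + 32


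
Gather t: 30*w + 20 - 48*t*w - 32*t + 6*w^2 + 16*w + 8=t*(-48*w - 32) + 6*w^2 + 46*w + 28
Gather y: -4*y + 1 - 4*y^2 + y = -4*y^2 - 3*y + 1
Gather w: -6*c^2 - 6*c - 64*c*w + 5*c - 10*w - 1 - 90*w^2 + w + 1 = -6*c^2 - c - 90*w^2 + w*(-64*c - 9)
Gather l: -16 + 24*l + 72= 24*l + 56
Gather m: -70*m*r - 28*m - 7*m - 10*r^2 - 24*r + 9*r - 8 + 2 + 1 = m*(-70*r - 35) - 10*r^2 - 15*r - 5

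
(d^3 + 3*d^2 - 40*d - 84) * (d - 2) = d^4 + d^3 - 46*d^2 - 4*d + 168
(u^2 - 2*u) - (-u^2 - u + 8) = 2*u^2 - u - 8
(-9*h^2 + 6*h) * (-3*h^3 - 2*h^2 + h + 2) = 27*h^5 - 21*h^3 - 12*h^2 + 12*h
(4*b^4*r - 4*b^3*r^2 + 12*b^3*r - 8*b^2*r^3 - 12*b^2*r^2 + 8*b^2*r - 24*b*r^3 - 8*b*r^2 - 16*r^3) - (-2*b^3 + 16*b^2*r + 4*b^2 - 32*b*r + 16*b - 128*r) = 4*b^4*r - 4*b^3*r^2 + 12*b^3*r + 2*b^3 - 8*b^2*r^3 - 12*b^2*r^2 - 8*b^2*r - 4*b^2 - 24*b*r^3 - 8*b*r^2 + 32*b*r - 16*b - 16*r^3 + 128*r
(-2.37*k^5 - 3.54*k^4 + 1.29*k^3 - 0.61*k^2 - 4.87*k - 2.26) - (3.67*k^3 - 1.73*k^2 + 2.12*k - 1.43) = -2.37*k^5 - 3.54*k^4 - 2.38*k^3 + 1.12*k^2 - 6.99*k - 0.83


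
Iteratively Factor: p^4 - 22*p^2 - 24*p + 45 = (p + 3)*(p^3 - 3*p^2 - 13*p + 15) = (p + 3)^2*(p^2 - 6*p + 5) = (p - 5)*(p + 3)^2*(p - 1)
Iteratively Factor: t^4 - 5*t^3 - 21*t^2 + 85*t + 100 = (t + 1)*(t^3 - 6*t^2 - 15*t + 100) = (t - 5)*(t + 1)*(t^2 - t - 20) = (t - 5)*(t + 1)*(t + 4)*(t - 5)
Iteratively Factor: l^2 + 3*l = (l)*(l + 3)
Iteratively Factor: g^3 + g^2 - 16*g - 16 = (g - 4)*(g^2 + 5*g + 4) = (g - 4)*(g + 4)*(g + 1)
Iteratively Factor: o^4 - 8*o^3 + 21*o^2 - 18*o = (o - 2)*(o^3 - 6*o^2 + 9*o) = (o - 3)*(o - 2)*(o^2 - 3*o) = o*(o - 3)*(o - 2)*(o - 3)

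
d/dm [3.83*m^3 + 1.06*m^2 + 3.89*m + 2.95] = 11.49*m^2 + 2.12*m + 3.89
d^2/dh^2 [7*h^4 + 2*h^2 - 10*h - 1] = 84*h^2 + 4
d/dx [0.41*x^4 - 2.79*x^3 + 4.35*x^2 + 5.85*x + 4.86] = 1.64*x^3 - 8.37*x^2 + 8.7*x + 5.85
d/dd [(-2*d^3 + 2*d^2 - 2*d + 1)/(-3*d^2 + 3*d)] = (2*d^4 - 4*d^3 + 2*d - 1)/(3*d^2*(d^2 - 2*d + 1))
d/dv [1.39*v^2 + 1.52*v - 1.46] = 2.78*v + 1.52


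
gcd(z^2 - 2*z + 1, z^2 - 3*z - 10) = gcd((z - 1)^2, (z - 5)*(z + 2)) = 1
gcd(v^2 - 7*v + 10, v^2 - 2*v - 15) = v - 5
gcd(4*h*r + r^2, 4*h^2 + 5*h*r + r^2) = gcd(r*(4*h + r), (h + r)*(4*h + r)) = 4*h + r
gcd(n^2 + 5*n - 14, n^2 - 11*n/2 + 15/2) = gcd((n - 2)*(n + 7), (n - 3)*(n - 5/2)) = 1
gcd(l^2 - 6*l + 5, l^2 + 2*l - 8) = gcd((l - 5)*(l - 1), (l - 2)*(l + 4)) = 1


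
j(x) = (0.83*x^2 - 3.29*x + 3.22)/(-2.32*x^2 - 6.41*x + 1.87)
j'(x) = (1.66*x - 3.29)/(-2.32*x^2 - 6.41*x + 1.87) + (4.64*x + 6.41)*(0.83*x^2 - 3.29*x + 3.22)/(-2.32*x^2 - 6.41*x + 1.87)^2 = (-12.9531*x^2 + 18.045*x + 14.4879)/(5.3824*x^4 + 29.7424*x^3 + 32.4113*x^2 - 23.9734*x + 3.4969)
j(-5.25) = -1.53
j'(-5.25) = -0.54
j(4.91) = -0.08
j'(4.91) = -0.03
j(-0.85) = 1.17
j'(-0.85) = -0.32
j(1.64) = -0.00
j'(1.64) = 0.04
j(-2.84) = 14.14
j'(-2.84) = -76.11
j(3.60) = -0.04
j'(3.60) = -0.03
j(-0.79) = 1.16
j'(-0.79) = -0.26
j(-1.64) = 1.77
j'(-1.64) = -1.32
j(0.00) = 1.72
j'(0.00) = 4.14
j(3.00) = -0.02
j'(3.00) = -0.03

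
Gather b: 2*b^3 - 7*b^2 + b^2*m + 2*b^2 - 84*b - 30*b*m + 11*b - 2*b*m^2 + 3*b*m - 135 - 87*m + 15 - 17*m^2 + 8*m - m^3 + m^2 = 2*b^3 + b^2*(m - 5) + b*(-2*m^2 - 27*m - 73) - m^3 - 16*m^2 - 79*m - 120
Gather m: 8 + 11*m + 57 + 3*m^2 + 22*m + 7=3*m^2 + 33*m + 72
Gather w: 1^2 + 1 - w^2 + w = -w^2 + w + 2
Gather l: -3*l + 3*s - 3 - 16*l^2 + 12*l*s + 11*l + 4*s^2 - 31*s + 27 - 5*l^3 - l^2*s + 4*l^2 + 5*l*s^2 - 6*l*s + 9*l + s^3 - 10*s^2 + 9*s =-5*l^3 + l^2*(-s - 12) + l*(5*s^2 + 6*s + 17) + s^3 - 6*s^2 - 19*s + 24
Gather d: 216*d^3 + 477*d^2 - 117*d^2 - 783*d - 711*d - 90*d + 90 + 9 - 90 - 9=216*d^3 + 360*d^2 - 1584*d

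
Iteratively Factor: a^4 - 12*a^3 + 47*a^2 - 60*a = (a - 5)*(a^3 - 7*a^2 + 12*a) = a*(a - 5)*(a^2 - 7*a + 12) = a*(a - 5)*(a - 3)*(a - 4)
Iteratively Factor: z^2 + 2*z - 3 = (z - 1)*(z + 3)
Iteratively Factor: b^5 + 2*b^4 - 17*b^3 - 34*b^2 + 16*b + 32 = (b + 1)*(b^4 + b^3 - 18*b^2 - 16*b + 32) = (b + 1)*(b + 4)*(b^3 - 3*b^2 - 6*b + 8) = (b - 1)*(b + 1)*(b + 4)*(b^2 - 2*b - 8) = (b - 4)*(b - 1)*(b + 1)*(b + 4)*(b + 2)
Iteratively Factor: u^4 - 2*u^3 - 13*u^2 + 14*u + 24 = (u + 1)*(u^3 - 3*u^2 - 10*u + 24) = (u - 2)*(u + 1)*(u^2 - u - 12) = (u - 2)*(u + 1)*(u + 3)*(u - 4)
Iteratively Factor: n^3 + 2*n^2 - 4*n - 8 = (n - 2)*(n^2 + 4*n + 4) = (n - 2)*(n + 2)*(n + 2)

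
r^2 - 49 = (r - 7)*(r + 7)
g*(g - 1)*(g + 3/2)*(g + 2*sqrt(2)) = g^4 + g^3/2 + 2*sqrt(2)*g^3 - 3*g^2/2 + sqrt(2)*g^2 - 3*sqrt(2)*g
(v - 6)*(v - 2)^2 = v^3 - 10*v^2 + 28*v - 24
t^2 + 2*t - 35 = (t - 5)*(t + 7)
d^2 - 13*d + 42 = (d - 7)*(d - 6)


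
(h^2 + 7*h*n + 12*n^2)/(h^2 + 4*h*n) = (h + 3*n)/h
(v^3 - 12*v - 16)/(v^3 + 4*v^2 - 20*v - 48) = (v + 2)/(v + 6)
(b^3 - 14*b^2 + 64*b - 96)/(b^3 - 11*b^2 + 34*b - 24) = (b - 4)/(b - 1)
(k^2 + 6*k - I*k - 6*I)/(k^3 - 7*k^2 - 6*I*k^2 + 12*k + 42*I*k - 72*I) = (k^2 + k*(6 - I) - 6*I)/(k^3 + k^2*(-7 - 6*I) + k*(12 + 42*I) - 72*I)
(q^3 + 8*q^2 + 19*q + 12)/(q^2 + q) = q + 7 + 12/q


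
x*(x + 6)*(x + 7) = x^3 + 13*x^2 + 42*x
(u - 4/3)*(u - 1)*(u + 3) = u^3 + 2*u^2/3 - 17*u/3 + 4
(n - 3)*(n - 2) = n^2 - 5*n + 6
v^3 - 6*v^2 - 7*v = v*(v - 7)*(v + 1)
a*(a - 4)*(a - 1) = a^3 - 5*a^2 + 4*a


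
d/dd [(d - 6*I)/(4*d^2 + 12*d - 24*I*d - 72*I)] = -1/(4*d^2 + 24*d + 36)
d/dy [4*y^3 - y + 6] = 12*y^2 - 1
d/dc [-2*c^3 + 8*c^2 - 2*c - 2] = -6*c^2 + 16*c - 2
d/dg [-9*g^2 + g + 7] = 1 - 18*g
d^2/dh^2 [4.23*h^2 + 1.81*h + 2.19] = 8.46000000000000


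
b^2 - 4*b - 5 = (b - 5)*(b + 1)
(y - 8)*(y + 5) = y^2 - 3*y - 40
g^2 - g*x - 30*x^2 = (g - 6*x)*(g + 5*x)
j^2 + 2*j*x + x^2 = (j + x)^2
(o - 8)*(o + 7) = o^2 - o - 56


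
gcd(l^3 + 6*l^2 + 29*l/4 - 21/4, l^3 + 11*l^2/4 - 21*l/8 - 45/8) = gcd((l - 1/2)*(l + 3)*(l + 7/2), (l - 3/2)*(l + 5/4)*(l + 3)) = l + 3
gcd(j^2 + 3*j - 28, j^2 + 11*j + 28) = j + 7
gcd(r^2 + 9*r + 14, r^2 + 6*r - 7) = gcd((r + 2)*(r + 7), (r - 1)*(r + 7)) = r + 7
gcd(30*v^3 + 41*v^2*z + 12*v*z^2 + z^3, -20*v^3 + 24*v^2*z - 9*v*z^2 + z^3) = 1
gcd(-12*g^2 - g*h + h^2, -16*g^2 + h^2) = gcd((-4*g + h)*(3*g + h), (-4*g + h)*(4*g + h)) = 4*g - h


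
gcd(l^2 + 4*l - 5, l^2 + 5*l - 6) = l - 1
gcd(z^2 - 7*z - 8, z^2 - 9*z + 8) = z - 8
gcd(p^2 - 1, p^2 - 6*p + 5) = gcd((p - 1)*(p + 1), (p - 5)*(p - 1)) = p - 1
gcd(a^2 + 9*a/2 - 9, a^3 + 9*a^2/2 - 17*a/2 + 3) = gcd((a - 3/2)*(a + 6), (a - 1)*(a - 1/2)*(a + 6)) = a + 6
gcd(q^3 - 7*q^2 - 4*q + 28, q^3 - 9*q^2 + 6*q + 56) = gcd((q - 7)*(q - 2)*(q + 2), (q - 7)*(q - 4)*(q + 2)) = q^2 - 5*q - 14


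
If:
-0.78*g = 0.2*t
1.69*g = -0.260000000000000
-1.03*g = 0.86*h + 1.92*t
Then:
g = -0.15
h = -1.16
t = 0.60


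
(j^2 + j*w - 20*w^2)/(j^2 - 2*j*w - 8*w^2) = (j + 5*w)/(j + 2*w)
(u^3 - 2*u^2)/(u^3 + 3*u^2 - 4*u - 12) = u^2/(u^2 + 5*u + 6)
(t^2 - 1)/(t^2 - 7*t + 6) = (t + 1)/(t - 6)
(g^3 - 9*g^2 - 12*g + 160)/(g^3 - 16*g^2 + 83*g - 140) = (g^2 - 4*g - 32)/(g^2 - 11*g + 28)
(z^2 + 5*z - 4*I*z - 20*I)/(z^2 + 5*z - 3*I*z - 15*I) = (z - 4*I)/(z - 3*I)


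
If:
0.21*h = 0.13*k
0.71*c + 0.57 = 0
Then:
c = -0.80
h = 0.619047619047619*k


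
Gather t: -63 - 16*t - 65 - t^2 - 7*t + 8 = -t^2 - 23*t - 120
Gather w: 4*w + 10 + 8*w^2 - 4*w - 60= 8*w^2 - 50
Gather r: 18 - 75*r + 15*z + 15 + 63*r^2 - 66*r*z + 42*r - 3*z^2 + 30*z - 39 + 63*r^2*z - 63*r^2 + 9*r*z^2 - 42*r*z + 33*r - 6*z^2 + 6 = 63*r^2*z + r*(9*z^2 - 108*z) - 9*z^2 + 45*z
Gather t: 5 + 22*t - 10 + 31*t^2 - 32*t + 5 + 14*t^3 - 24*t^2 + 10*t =14*t^3 + 7*t^2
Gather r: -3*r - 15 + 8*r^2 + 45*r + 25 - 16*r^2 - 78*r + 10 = -8*r^2 - 36*r + 20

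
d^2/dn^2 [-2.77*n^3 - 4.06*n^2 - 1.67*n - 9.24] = -16.62*n - 8.12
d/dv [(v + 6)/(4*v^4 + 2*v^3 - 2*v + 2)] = (2*v^4 + v^3 - v - (v + 6)*(8*v^3 + 3*v^2 - 1) + 1)/(2*(2*v^4 + v^3 - v + 1)^2)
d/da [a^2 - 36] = 2*a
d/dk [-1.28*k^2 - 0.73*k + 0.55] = -2.56*k - 0.73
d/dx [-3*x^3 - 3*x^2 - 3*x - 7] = -9*x^2 - 6*x - 3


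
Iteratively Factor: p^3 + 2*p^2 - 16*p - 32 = (p + 4)*(p^2 - 2*p - 8) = (p + 2)*(p + 4)*(p - 4)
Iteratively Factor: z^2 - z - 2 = (z + 1)*(z - 2)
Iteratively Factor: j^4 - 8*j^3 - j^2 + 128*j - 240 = (j + 4)*(j^3 - 12*j^2 + 47*j - 60) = (j - 4)*(j + 4)*(j^2 - 8*j + 15) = (j - 4)*(j - 3)*(j + 4)*(j - 5)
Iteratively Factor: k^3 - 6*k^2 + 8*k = (k)*(k^2 - 6*k + 8) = k*(k - 2)*(k - 4)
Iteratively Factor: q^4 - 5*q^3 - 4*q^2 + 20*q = (q - 2)*(q^3 - 3*q^2 - 10*q) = (q - 2)*(q + 2)*(q^2 - 5*q) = (q - 5)*(q - 2)*(q + 2)*(q)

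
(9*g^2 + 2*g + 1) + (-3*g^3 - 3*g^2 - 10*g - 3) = -3*g^3 + 6*g^2 - 8*g - 2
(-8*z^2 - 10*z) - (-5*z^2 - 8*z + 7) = -3*z^2 - 2*z - 7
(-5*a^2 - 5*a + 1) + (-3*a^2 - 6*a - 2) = -8*a^2 - 11*a - 1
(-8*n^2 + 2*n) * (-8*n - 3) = 64*n^3 + 8*n^2 - 6*n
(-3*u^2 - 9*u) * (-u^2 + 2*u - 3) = 3*u^4 + 3*u^3 - 9*u^2 + 27*u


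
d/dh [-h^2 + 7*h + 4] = 7 - 2*h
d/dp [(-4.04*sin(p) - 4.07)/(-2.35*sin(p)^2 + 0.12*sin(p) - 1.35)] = (-9.494*sin(p)^2 - 19.129*sin(p) + 5.9424)*cos(p)/(5.5225*sin(p)^4 - 0.564*sin(p)^3 + 6.3594*sin(p)^2 - 0.324*sin(p) + 1.8225)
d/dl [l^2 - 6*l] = 2*l - 6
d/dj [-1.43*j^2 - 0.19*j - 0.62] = -2.86*j - 0.19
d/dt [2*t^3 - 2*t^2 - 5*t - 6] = 6*t^2 - 4*t - 5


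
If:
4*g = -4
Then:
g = -1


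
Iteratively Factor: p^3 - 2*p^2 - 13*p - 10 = (p + 1)*(p^2 - 3*p - 10) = (p + 1)*(p + 2)*(p - 5)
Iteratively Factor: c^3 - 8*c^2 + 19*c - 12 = (c - 3)*(c^2 - 5*c + 4) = (c - 4)*(c - 3)*(c - 1)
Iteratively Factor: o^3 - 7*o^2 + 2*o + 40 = (o - 4)*(o^2 - 3*o - 10) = (o - 5)*(o - 4)*(o + 2)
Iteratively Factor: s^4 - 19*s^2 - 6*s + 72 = (s + 3)*(s^3 - 3*s^2 - 10*s + 24) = (s - 4)*(s + 3)*(s^2 + s - 6) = (s - 4)*(s - 2)*(s + 3)*(s + 3)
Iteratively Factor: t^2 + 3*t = (t)*(t + 3)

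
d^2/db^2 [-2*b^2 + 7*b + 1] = -4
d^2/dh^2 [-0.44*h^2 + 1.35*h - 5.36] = -0.880000000000000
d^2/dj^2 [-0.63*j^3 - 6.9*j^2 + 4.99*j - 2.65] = -3.78*j - 13.8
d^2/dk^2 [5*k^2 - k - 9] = 10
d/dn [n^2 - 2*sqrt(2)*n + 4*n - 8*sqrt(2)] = 2*n - 2*sqrt(2) + 4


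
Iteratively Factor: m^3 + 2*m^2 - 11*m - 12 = (m + 1)*(m^2 + m - 12) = (m + 1)*(m + 4)*(m - 3)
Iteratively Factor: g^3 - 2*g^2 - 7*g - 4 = (g + 1)*(g^2 - 3*g - 4) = (g + 1)^2*(g - 4)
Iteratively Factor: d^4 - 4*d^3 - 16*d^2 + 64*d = (d - 4)*(d^3 - 16*d) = (d - 4)^2*(d^2 + 4*d) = d*(d - 4)^2*(d + 4)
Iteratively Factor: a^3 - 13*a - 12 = (a + 1)*(a^2 - a - 12) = (a + 1)*(a + 3)*(a - 4)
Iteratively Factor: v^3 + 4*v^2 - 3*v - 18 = (v + 3)*(v^2 + v - 6) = (v + 3)^2*(v - 2)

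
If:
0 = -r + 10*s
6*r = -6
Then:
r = -1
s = -1/10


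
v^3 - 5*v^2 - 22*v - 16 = (v - 8)*(v + 1)*(v + 2)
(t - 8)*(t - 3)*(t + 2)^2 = t^4 - 7*t^3 - 16*t^2 + 52*t + 96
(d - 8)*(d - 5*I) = d^2 - 8*d - 5*I*d + 40*I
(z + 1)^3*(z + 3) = z^4 + 6*z^3 + 12*z^2 + 10*z + 3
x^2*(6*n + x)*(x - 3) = 6*n*x^3 - 18*n*x^2 + x^4 - 3*x^3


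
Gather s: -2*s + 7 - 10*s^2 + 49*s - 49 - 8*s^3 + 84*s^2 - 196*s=-8*s^3 + 74*s^2 - 149*s - 42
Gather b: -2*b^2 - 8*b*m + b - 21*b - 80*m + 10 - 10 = -2*b^2 + b*(-8*m - 20) - 80*m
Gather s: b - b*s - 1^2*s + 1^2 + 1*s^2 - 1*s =b + s^2 + s*(-b - 2) + 1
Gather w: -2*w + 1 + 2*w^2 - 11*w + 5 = 2*w^2 - 13*w + 6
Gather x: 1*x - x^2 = -x^2 + x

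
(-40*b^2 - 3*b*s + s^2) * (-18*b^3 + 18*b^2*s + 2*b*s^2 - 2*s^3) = 720*b^5 - 666*b^4*s - 152*b^3*s^2 + 92*b^2*s^3 + 8*b*s^4 - 2*s^5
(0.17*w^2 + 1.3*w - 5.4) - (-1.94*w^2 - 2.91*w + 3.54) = 2.11*w^2 + 4.21*w - 8.94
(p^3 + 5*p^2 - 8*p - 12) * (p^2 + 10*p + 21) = p^5 + 15*p^4 + 63*p^3 + 13*p^2 - 288*p - 252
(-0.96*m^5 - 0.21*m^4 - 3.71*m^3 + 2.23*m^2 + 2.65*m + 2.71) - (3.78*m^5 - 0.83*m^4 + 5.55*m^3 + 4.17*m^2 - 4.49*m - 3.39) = -4.74*m^5 + 0.62*m^4 - 9.26*m^3 - 1.94*m^2 + 7.14*m + 6.1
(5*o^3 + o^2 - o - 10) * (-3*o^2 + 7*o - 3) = -15*o^5 + 32*o^4 - 5*o^3 + 20*o^2 - 67*o + 30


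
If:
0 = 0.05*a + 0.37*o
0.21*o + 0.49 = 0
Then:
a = 17.27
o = -2.33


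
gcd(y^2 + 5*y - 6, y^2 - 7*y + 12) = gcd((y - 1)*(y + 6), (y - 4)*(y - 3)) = 1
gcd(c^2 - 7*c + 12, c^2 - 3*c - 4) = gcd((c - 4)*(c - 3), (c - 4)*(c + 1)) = c - 4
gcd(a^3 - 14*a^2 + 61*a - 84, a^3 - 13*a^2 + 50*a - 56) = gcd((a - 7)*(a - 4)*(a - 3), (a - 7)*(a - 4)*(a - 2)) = a^2 - 11*a + 28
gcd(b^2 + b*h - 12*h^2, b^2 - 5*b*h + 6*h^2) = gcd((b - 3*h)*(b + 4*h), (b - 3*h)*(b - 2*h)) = b - 3*h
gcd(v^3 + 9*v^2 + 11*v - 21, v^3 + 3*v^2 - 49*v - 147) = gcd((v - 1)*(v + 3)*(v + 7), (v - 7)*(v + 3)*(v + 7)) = v^2 + 10*v + 21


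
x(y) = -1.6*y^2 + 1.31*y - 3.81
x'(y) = 1.31 - 3.2*y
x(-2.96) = -21.71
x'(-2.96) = 10.78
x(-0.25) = -4.24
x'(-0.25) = 2.11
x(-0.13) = -4.01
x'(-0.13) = 1.73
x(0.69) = -3.67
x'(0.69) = -0.90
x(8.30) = -103.16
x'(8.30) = -25.25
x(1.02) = -4.14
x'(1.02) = -1.95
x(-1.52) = -9.50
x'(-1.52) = 6.17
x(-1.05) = -6.95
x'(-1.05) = 4.67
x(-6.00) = -69.27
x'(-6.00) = 20.51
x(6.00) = -53.55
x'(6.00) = -17.89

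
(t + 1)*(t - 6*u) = t^2 - 6*t*u + t - 6*u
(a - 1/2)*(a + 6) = a^2 + 11*a/2 - 3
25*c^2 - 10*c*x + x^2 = (-5*c + x)^2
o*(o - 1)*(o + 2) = o^3 + o^2 - 2*o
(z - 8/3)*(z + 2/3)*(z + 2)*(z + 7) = z^4 + 7*z^3 - 52*z^2/9 - 44*z - 224/9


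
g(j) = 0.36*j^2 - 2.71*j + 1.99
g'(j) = 0.72*j - 2.71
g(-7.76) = 44.70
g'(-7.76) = -8.30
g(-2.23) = 9.82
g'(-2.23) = -4.32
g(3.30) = -3.03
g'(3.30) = -0.33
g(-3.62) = 16.52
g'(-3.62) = -5.32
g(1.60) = -1.42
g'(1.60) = -1.56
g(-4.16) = 19.49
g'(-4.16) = -5.71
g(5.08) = -2.49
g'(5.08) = 0.95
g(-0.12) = 2.32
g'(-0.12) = -2.80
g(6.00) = -1.31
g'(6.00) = 1.61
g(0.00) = 1.99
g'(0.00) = -2.71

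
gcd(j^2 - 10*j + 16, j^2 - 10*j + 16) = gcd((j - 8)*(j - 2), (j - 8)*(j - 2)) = j^2 - 10*j + 16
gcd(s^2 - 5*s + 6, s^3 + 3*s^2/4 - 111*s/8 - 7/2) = 1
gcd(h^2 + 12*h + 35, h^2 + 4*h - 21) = h + 7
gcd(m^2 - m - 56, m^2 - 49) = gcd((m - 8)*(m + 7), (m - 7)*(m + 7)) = m + 7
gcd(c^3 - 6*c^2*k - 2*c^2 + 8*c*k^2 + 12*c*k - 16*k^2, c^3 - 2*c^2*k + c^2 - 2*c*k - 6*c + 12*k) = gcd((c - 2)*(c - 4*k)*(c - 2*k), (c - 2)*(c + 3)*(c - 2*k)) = c^2 - 2*c*k - 2*c + 4*k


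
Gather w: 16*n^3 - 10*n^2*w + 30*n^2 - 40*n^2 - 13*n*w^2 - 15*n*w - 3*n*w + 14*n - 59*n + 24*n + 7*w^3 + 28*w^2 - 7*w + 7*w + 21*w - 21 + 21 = 16*n^3 - 10*n^2 - 21*n + 7*w^3 + w^2*(28 - 13*n) + w*(-10*n^2 - 18*n + 21)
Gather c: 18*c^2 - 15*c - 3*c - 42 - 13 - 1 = 18*c^2 - 18*c - 56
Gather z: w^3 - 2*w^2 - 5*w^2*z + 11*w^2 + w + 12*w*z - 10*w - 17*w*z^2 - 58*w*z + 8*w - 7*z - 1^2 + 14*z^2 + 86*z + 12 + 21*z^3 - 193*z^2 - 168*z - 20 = w^3 + 9*w^2 - w + 21*z^3 + z^2*(-17*w - 179) + z*(-5*w^2 - 46*w - 89) - 9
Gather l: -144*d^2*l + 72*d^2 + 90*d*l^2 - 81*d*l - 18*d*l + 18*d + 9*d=72*d^2 + 90*d*l^2 + 27*d + l*(-144*d^2 - 99*d)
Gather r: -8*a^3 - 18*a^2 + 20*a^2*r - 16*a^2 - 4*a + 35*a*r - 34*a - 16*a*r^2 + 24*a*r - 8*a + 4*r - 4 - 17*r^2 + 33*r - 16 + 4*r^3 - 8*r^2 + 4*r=-8*a^3 - 34*a^2 - 46*a + 4*r^3 + r^2*(-16*a - 25) + r*(20*a^2 + 59*a + 41) - 20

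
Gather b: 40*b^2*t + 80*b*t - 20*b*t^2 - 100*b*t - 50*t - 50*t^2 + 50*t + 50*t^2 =40*b^2*t + b*(-20*t^2 - 20*t)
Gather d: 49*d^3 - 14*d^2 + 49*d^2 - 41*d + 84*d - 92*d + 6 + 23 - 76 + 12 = 49*d^3 + 35*d^2 - 49*d - 35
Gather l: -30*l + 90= 90 - 30*l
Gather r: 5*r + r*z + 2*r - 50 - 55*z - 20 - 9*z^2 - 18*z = r*(z + 7) - 9*z^2 - 73*z - 70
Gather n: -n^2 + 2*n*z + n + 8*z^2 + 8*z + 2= -n^2 + n*(2*z + 1) + 8*z^2 + 8*z + 2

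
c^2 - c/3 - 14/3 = (c - 7/3)*(c + 2)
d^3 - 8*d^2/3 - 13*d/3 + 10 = (d - 3)*(d - 5/3)*(d + 2)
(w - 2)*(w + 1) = w^2 - w - 2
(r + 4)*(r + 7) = r^2 + 11*r + 28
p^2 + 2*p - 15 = (p - 3)*(p + 5)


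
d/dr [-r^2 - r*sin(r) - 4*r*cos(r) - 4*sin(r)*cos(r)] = 4*r*sin(r) - r*cos(r) - 2*r - sin(r) - 4*cos(r) - 4*cos(2*r)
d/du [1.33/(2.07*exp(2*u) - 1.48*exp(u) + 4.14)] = (1.9684 - 5.5062*exp(u))*exp(u)/(2.07*exp(2*u) - 1.48*exp(u) + 4.14)^2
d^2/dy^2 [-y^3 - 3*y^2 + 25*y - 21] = -6*y - 6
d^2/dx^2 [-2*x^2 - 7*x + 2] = -4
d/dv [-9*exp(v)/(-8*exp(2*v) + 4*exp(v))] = -9*exp(v)/(2*(2*exp(v) - 1)^2)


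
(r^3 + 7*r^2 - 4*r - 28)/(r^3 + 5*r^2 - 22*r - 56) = (r - 2)/(r - 4)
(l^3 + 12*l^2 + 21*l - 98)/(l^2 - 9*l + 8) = (l^3 + 12*l^2 + 21*l - 98)/(l^2 - 9*l + 8)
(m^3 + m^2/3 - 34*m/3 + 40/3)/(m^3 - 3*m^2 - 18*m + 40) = (m - 5/3)/(m - 5)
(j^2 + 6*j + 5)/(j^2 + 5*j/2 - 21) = 2*(j^2 + 6*j + 5)/(2*j^2 + 5*j - 42)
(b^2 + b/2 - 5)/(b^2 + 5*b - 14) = (b + 5/2)/(b + 7)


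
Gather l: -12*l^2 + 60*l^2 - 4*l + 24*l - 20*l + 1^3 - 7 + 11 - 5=48*l^2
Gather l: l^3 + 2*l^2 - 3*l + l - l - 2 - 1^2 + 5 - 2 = l^3 + 2*l^2 - 3*l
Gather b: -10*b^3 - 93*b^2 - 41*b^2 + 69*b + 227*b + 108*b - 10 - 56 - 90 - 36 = -10*b^3 - 134*b^2 + 404*b - 192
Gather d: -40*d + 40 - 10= 30 - 40*d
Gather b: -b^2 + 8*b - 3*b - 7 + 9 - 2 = -b^2 + 5*b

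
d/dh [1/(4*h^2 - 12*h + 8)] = (3 - 2*h)/(4*(h^2 - 3*h + 2)^2)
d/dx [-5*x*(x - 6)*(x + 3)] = -15*x^2 + 30*x + 90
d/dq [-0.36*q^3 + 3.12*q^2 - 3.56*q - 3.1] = -1.08*q^2 + 6.24*q - 3.56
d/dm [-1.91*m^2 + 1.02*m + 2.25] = 1.02 - 3.82*m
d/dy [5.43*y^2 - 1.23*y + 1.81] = 10.86*y - 1.23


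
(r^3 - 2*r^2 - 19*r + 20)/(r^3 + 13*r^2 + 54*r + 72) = (r^2 - 6*r + 5)/(r^2 + 9*r + 18)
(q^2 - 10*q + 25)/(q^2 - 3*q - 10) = (q - 5)/(q + 2)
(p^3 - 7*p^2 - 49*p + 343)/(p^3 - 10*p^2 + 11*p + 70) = (p^2 - 49)/(p^2 - 3*p - 10)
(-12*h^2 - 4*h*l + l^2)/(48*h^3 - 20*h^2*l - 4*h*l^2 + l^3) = (-2*h - l)/(8*h^2 - 2*h*l - l^2)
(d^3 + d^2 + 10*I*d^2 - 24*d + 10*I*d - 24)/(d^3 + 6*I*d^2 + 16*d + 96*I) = (d + 1)/(d - 4*I)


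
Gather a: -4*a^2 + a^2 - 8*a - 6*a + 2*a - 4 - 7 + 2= -3*a^2 - 12*a - 9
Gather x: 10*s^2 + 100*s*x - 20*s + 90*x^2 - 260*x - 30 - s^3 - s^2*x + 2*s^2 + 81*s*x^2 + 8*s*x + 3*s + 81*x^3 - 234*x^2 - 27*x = -s^3 + 12*s^2 - 17*s + 81*x^3 + x^2*(81*s - 144) + x*(-s^2 + 108*s - 287) - 30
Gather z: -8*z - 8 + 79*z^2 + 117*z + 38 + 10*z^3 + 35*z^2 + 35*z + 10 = 10*z^3 + 114*z^2 + 144*z + 40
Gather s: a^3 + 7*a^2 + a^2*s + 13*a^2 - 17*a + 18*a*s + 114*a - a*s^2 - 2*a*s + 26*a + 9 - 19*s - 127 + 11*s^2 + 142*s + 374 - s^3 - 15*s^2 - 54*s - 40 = a^3 + 20*a^2 + 123*a - s^3 + s^2*(-a - 4) + s*(a^2 + 16*a + 69) + 216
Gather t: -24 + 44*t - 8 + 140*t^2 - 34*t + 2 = 140*t^2 + 10*t - 30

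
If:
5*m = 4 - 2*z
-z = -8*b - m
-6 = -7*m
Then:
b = -1/8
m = 6/7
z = -1/7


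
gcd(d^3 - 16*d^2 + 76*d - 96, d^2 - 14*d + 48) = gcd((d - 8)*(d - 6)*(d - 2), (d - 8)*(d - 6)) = d^2 - 14*d + 48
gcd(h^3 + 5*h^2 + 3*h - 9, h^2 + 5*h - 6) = h - 1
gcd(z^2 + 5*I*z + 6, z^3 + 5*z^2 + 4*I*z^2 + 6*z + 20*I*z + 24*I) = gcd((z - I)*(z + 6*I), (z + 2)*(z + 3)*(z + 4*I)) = 1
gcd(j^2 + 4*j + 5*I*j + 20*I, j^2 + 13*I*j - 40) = j + 5*I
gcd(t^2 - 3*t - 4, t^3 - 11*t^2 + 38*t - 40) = t - 4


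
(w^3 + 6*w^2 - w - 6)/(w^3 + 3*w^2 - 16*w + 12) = (w + 1)/(w - 2)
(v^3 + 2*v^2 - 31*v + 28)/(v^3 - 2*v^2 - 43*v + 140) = (v - 1)/(v - 5)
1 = 1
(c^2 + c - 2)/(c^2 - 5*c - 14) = (c - 1)/(c - 7)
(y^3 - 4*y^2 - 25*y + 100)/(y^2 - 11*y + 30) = (y^2 + y - 20)/(y - 6)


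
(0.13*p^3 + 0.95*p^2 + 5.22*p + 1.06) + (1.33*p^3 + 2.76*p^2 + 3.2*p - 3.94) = 1.46*p^3 + 3.71*p^2 + 8.42*p - 2.88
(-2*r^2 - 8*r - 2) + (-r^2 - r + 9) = -3*r^2 - 9*r + 7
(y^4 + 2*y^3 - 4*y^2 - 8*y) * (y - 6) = y^5 - 4*y^4 - 16*y^3 + 16*y^2 + 48*y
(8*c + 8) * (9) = 72*c + 72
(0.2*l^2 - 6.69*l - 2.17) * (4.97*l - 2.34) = 0.994*l^3 - 33.7173*l^2 + 4.8697*l + 5.0778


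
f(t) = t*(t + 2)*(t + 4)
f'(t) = t*(t + 2) + t*(t + 4) + (t + 2)*(t + 4)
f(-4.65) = -8.01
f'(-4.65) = 17.07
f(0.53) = 6.07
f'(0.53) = 15.20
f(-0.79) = -3.07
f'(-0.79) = 0.39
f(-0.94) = -3.05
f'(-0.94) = -0.63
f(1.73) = 36.98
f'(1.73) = 37.74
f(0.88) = 12.37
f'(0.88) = 20.88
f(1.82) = 40.46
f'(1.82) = 39.78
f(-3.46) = 2.73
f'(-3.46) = 2.39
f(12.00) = 2688.00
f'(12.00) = 584.00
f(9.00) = 1287.00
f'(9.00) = 359.00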